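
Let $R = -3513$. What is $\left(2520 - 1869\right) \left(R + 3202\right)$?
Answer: $-202461$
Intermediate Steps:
$\left(2520 - 1869\right) \left(R + 3202\right) = \left(2520 - 1869\right) \left(-3513 + 3202\right) = 651 \left(-311\right) = -202461$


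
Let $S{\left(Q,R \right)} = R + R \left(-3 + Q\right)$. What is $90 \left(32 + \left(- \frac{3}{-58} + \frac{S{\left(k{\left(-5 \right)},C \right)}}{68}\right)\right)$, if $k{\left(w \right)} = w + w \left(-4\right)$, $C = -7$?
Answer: $\frac{2725515}{986} \approx 2764.2$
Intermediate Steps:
$k{\left(w \right)} = - 3 w$ ($k{\left(w \right)} = w - 4 w = - 3 w$)
$90 \left(32 + \left(- \frac{3}{-58} + \frac{S{\left(k{\left(-5 \right)},C \right)}}{68}\right)\right) = 90 \left(32 + \left(- \frac{3}{-58} + \frac{\left(-7\right) \left(-2 - -15\right)}{68}\right)\right) = 90 \left(32 + \left(\left(-3\right) \left(- \frac{1}{58}\right) + - 7 \left(-2 + 15\right) \frac{1}{68}\right)\right) = 90 \left(32 + \left(\frac{3}{58} + \left(-7\right) 13 \cdot \frac{1}{68}\right)\right) = 90 \left(32 + \left(\frac{3}{58} - \frac{91}{68}\right)\right) = 90 \left(32 - \frac{2537}{1972}\right) = 90 \cdot \frac{60567}{1972} = \frac{2725515}{986}$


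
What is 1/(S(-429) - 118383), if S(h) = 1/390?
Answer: -390/46169369 ≈ -8.4472e-6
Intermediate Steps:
S(h) = 1/390
1/(S(-429) - 118383) = 1/(1/390 - 118383) = 1/(-46169369/390) = -390/46169369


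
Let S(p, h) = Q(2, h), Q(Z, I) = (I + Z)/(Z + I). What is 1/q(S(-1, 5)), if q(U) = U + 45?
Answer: 1/46 ≈ 0.021739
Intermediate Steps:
Q(Z, I) = 1 (Q(Z, I) = (I + Z)/(I + Z) = 1)
S(p, h) = 1
q(U) = 45 + U
1/q(S(-1, 5)) = 1/(45 + 1) = 1/46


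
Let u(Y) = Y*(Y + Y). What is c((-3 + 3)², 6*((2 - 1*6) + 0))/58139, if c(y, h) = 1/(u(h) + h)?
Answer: 1/65580792 ≈ 1.5248e-8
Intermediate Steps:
u(Y) = 2*Y² (u(Y) = Y*(2*Y) = 2*Y²)
c(y, h) = 1/(h + 2*h²) (c(y, h) = 1/(2*h² + h) = 1/(h + 2*h²))
c((-3 + 3)², 6*((2 - 1*6) + 0))/58139 = (1/(((6*((2 - 1*6) + 0)))*(1 + 2*(6*((2 - 1*6) + 0)))))/58139 = (1/(((6*((2 - 6) + 0)))*(1 + 2*(6*((2 - 6) + 0)))))*(1/58139) = (1/(((6*(-4 + 0)))*(1 + 2*(6*(-4 + 0)))))*(1/58139) = (1/(((6*(-4)))*(1 + 2*(6*(-4)))))*(1/58139) = (1/((-24)*(1 + 2*(-24))))*(1/58139) = -1/(24*(1 - 48))*(1/58139) = -1/24/(-47)*(1/58139) = -1/24*(-1/47)*(1/58139) = (1/1128)*(1/58139) = 1/65580792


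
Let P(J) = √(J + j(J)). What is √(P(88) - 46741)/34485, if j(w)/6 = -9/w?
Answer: √(-22622644 + 22*√42295)/758670 ≈ 0.0062687*I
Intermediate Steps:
j(w) = -54/w (j(w) = 6*(-9/w) = -54/w)
P(J) = √(J - 54/J)
√(P(88) - 46741)/34485 = √(√(88 - 54/88) - 46741)/34485 = √(√(88 - 54*1/88) - 46741)*(1/34485) = √(√(88 - 27/44) - 46741)*(1/34485) = √(√(3845/44) - 46741)*(1/34485) = √(√42295/22 - 46741)*(1/34485) = √(-46741 + √42295/22)*(1/34485) = √(-46741 + √42295/22)/34485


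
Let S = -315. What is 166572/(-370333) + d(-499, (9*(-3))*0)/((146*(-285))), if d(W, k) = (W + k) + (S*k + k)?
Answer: -6746264753/15409556130 ≈ -0.43780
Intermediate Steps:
d(W, k) = W - 313*k (d(W, k) = (W + k) + (-315*k + k) = (W + k) - 314*k = W - 313*k)
166572/(-370333) + d(-499, (9*(-3))*0)/((146*(-285))) = 166572/(-370333) + (-499 - 313*9*(-3)*0)/((146*(-285))) = 166572*(-1/370333) + (-499 - (-8451)*0)/(-41610) = -166572/370333 + (-499 - 313*0)*(-1/41610) = -166572/370333 + (-499 + 0)*(-1/41610) = -166572/370333 - 499*(-1/41610) = -166572/370333 + 499/41610 = -6746264753/15409556130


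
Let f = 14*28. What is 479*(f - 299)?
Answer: 44547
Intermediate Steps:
f = 392
479*(f - 299) = 479*(392 - 299) = 479*93 = 44547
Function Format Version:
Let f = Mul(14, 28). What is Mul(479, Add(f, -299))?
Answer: 44547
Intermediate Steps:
f = 392
Mul(479, Add(f, -299)) = Mul(479, Add(392, -299)) = Mul(479, 93) = 44547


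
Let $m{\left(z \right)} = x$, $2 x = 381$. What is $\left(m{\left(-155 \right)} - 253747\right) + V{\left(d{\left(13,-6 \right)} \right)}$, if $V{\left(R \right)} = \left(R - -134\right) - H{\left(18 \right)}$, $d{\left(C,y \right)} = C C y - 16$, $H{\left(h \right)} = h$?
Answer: $- \frac{508941}{2} \approx -2.5447 \cdot 10^{5}$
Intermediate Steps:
$x = \frac{381}{2}$ ($x = \frac{1}{2} \cdot 381 = \frac{381}{2} \approx 190.5$)
$d{\left(C,y \right)} = -16 + y C^{2}$ ($d{\left(C,y \right)} = C^{2} y - 16 = y C^{2} - 16 = -16 + y C^{2}$)
$m{\left(z \right)} = \frac{381}{2}$
$V{\left(R \right)} = 116 + R$ ($V{\left(R \right)} = \left(R - -134\right) - 18 = \left(R + 134\right) - 18 = \left(134 + R\right) - 18 = 116 + R$)
$\left(m{\left(-155 \right)} - 253747\right) + V{\left(d{\left(13,-6 \right)} \right)} = \left(\frac{381}{2} - 253747\right) + \left(116 - \left(16 + 6 \cdot 13^{2}\right)\right) = - \frac{507113}{2} + \left(116 - 1030\right) = - \frac{507113}{2} - 914 = - \frac{508941}{2}$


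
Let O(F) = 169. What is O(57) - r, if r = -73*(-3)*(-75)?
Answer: 16594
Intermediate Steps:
r = -16425 (r = 219*(-75) = -16425)
O(57) - r = 169 - 1*(-16425) = 169 + 16425 = 16594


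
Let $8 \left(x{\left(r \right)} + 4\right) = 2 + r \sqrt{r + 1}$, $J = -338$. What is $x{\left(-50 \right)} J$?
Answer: $\frac{2535}{2} + \frac{29575 i}{2} \approx 1267.5 + 14788.0 i$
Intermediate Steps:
$x{\left(r \right)} = - \frac{15}{4} + \frac{r \sqrt{1 + r}}{8}$ ($x{\left(r \right)} = -4 + \frac{2 + r \sqrt{r + 1}}{8} = -4 + \frac{2 + r \sqrt{1 + r}}{8} = -4 + \left(\frac{1}{4} + \frac{r \sqrt{1 + r}}{8}\right) = - \frac{15}{4} + \frac{r \sqrt{1 + r}}{8}$)
$x{\left(-50 \right)} J = \left(- \frac{15}{4} + \frac{1}{8} \left(-50\right) \sqrt{1 - 50}\right) \left(-338\right) = \left(- \frac{15}{4} + \frac{1}{8} \left(-50\right) \sqrt{-49}\right) \left(-338\right) = \left(- \frac{15}{4} + \frac{1}{8} \left(-50\right) 7 i\right) \left(-338\right) = \left(- \frac{15}{4} - \frac{175 i}{4}\right) \left(-338\right) = \frac{2535}{2} + \frac{29575 i}{2}$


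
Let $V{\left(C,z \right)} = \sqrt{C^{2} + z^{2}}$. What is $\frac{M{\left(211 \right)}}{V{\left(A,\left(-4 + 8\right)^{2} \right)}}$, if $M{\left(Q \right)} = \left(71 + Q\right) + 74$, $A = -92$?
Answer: $\frac{89 \sqrt{545}}{545} \approx 3.8123$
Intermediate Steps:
$M{\left(Q \right)} = 145 + Q$
$\frac{M{\left(211 \right)}}{V{\left(A,\left(-4 + 8\right)^{2} \right)}} = \frac{145 + 211}{\sqrt{\left(-92\right)^{2} + \left(\left(-4 + 8\right)^{2}\right)^{2}}} = \frac{356}{\sqrt{8464 + \left(4^{2}\right)^{2}}} = \frac{356}{\sqrt{8464 + 16^{2}}} = \frac{356}{\sqrt{8464 + 256}} = \frac{356}{\sqrt{8720}} = \frac{356}{4 \sqrt{545}} = 356 \frac{\sqrt{545}}{2180} = \frac{89 \sqrt{545}}{545}$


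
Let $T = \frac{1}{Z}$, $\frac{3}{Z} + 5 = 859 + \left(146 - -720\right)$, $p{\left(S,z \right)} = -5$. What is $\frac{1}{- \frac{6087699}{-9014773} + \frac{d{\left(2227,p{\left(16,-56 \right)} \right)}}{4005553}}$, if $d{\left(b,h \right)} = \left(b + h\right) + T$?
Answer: $\frac{108327453103407}{73229400864019} \approx 1.4793$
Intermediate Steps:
$Z = \frac{3}{1720}$ ($Z = \frac{3}{-5 + \left(859 + \left(146 - -720\right)\right)} = \frac{3}{-5 + \left(859 + \left(146 + 720\right)\right)} = \frac{3}{-5 + \left(859 + 866\right)} = \frac{3}{-5 + 1725} = \frac{3}{1720} \approx 0.0017442$)
$T = \frac{1720}{3}$ ($T = \frac{1}{\frac{3}{1720}} = \frac{1720}{3} \approx 573.33$)
$d{\left(b,h \right)} = \frac{1720}{3} + b + h$ ($d{\left(b,h \right)} = \left(b + h\right) + \frac{1720}{3} = \frac{1720}{3} + b + h$)
$\frac{1}{- \frac{6087699}{-9014773} + \frac{d{\left(2227,p{\left(16,-56 \right)} \right)}}{4005553}} = \frac{1}{- \frac{6087699}{-9014773} + \frac{\frac{1720}{3} + 2227 - 5}{4005553}} = \frac{1}{\left(-6087699\right) \left(- \frac{1}{9014773}\right) + \frac{8386}{3} \cdot \frac{1}{4005553}} = \frac{1}{\frac{6087699}{9014773} + \frac{8386}{12016659}} = \frac{1}{\frac{73229400864019}{108327453103407}} = \frac{108327453103407}{73229400864019}$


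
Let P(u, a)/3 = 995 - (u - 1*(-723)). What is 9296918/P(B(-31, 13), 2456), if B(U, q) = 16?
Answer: 4648459/384 ≈ 12105.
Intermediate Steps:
P(u, a) = 816 - 3*u (P(u, a) = 3*(995 - (u - 1*(-723))) = 3*(995 - (u + 723)) = 3*(995 - (723 + u)) = 3*(995 + (-723 - u)) = 3*(272 - u) = 816 - 3*u)
9296918/P(B(-31, 13), 2456) = 9296918/(816 - 3*16) = 9296918/(816 - 48) = 9296918/768 = 9296918*(1/768) = 4648459/384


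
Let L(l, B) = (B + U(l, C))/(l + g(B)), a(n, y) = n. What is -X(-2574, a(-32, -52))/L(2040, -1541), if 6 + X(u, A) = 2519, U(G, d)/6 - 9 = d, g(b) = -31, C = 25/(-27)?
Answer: 6491079/1919 ≈ 3382.5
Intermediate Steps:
C = -25/27 (C = 25*(-1/27) = -25/27 ≈ -0.92593)
U(G, d) = 54 + 6*d
X(u, A) = 2513 (X(u, A) = -6 + 2519 = 2513)
L(l, B) = (436/9 + B)/(-31 + l) (L(l, B) = (B + (54 + 6*(-25/27)))/(l - 31) = (B + (54 - 50/9))/(-31 + l) = (B + 436/9)/(-31 + l) = (436/9 + B)/(-31 + l))
-X(-2574, a(-32, -52))/L(2040, -1541) = -2513/((436/9 - 1541)/(-31 + 2040)) = -2513/(-13433/9/2009) = -2513/((1/2009)*(-13433/9)) = -2513/(-1919/2583) = -2513*(-2583)/1919 = -1*(-6491079/1919) = 6491079/1919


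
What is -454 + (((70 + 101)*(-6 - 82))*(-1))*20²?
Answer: 6018746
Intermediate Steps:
-454 + (((70 + 101)*(-6 - 82))*(-1))*20² = -454 + ((171*(-88))*(-1))*400 = -454 - 15048*(-1)*400 = -454 + 15048*400 = -454 + 6019200 = 6018746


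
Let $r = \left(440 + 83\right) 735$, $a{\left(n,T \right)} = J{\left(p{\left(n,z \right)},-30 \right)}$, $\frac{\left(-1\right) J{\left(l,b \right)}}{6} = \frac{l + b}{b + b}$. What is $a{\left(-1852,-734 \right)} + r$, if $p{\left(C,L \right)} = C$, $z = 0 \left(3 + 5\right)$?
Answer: $\frac{1921084}{5} \approx 3.8422 \cdot 10^{5}$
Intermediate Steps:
$z = 0$ ($z = 0 \cdot 8 = 0$)
$J{\left(l,b \right)} = - \frac{3 \left(b + l\right)}{b}$ ($J{\left(l,b \right)} = - 6 \frac{l + b}{b + b} = - 6 \frac{b + l}{2 b} = - \frac{3 \left(b + l\right)}{b}$)
$a{\left(n,T \right)} = -3 + \frac{n}{10}$ ($a{\left(n,T \right)} = -3 - \frac{3 n}{-30} = -3 - 3 n \left(- \frac{1}{30}\right) = -3 + \frac{n}{10}$)
$r = 384405$ ($r = 523 \cdot 735 = 384405$)
$a{\left(-1852,-734 \right)} + r = \left(-3 + \frac{1}{10} \left(-1852\right)\right) + 384405 = \left(-3 - \frac{926}{5}\right) + 384405 = - \frac{941}{5} + 384405 = \frac{1921084}{5}$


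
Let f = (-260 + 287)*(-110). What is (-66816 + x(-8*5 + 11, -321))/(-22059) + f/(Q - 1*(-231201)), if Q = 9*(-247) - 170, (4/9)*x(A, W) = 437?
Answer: 69433077/23367017 ≈ 2.9714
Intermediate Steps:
x(A, W) = 3933/4 (x(A, W) = (9/4)*437 = 3933/4)
f = -2970 (f = 27*(-110) = -2970)
Q = -2393 (Q = -2223 - 170 = -2393)
(-66816 + x(-8*5 + 11, -321))/(-22059) + f/(Q - 1*(-231201)) = (-66816 + 3933/4)/(-22059) - 2970/(-2393 - 1*(-231201)) = -263331/4*(-1/22059) - 2970/(-2393 + 231201) = 9753/3268 - 2970/228808 = 9753/3268 - 2970*1/228808 = 9753/3268 - 1485/114404 = 69433077/23367017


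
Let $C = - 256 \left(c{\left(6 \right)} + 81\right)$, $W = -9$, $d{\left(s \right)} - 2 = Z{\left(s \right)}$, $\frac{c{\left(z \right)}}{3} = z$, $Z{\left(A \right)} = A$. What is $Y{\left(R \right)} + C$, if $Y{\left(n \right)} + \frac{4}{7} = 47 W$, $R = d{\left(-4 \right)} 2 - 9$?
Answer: $- \frac{180373}{7} \approx -25768.0$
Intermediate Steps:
$c{\left(z \right)} = 3 z$
$d{\left(s \right)} = 2 + s$
$R = -13$ ($R = \left(2 - 4\right) 2 - 9 = \left(-2\right) 2 - 9 = -4 - 9 = -13$)
$C = -25344$ ($C = - 256 \left(3 \cdot 6 + 81\right) = - 256 \left(18 + 81\right) = \left(-256\right) 99 = -25344$)
$Y{\left(n \right)} = - \frac{2965}{7}$ ($Y{\left(n \right)} = - \frac{4}{7} + 47 \left(-9\right) = - \frac{4}{7} - 423 = - \frac{2965}{7}$)
$Y{\left(R \right)} + C = - \frac{2965}{7} - 25344 = - \frac{180373}{7}$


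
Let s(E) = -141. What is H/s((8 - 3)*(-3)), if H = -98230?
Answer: 2090/3 ≈ 696.67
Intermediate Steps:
H/s((8 - 3)*(-3)) = -98230/(-141) = -98230*(-1/141) = 2090/3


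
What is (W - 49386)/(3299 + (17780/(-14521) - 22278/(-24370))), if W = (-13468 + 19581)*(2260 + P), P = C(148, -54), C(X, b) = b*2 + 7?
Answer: 2326488687181685/583664832234 ≈ 3986.0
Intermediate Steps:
C(X, b) = 7 + 2*b (C(X, b) = 2*b + 7 = 7 + 2*b)
P = -101 (P = 7 + 2*(-54) = 7 - 108 = -101)
W = 13197967 (W = (-13468 + 19581)*(2260 - 101) = 6113*2159 = 13197967)
(W - 49386)/(3299 + (17780/(-14521) - 22278/(-24370))) = (13197967 - 49386)/(3299 + (17780/(-14521) - 22278/(-24370))) = 13148581/(3299 + (17780*(-1/14521) - 22278*(-1/24370))) = 13148581/(3299 + (-17780/14521 + 11139/12185)) = 13148581/(3299 - 54899881/176938385) = 13148581/(583664832234/176938385) = 13148581*(176938385/583664832234) = 2326488687181685/583664832234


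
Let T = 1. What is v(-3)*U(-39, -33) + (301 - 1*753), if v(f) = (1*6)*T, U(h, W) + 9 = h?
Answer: -740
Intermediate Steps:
U(h, W) = -9 + h
v(f) = 6 (v(f) = (1*6)*1 = 6*1 = 6)
v(-3)*U(-39, -33) + (301 - 1*753) = 6*(-9 - 39) + (301 - 1*753) = 6*(-48) + (301 - 753) = -288 - 452 = -740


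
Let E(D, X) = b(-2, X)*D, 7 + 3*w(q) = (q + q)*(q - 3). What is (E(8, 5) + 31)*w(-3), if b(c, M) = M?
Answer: 2059/3 ≈ 686.33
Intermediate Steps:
w(q) = -7/3 + 2*q*(-3 + q)/3 (w(q) = -7/3 + ((q + q)*(q - 3))/3 = -7/3 + ((2*q)*(-3 + q))/3 = -7/3 + (2*q*(-3 + q))/3 = -7/3 + 2*q*(-3 + q)/3)
E(D, X) = D*X (E(D, X) = X*D = D*X)
(E(8, 5) + 31)*w(-3) = (8*5 + 31)*(-7/3 - 2*(-3) + (2/3)*(-3)**2) = (40 + 31)*(-7/3 + 6 + (2/3)*9) = 71*(-7/3 + 6 + 6) = 71*(29/3) = 2059/3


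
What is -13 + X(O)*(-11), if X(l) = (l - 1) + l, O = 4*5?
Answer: -442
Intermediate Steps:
O = 20
X(l) = -1 + 2*l (X(l) = (-1 + l) + l = -1 + 2*l)
-13 + X(O)*(-11) = -13 + (-1 + 2*20)*(-11) = -13 + (-1 + 40)*(-11) = -13 + 39*(-11) = -13 - 429 = -442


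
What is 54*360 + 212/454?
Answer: 4412986/227 ≈ 19440.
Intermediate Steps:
54*360 + 212/454 = 19440 + 212*(1/454) = 19440 + 106/227 = 4412986/227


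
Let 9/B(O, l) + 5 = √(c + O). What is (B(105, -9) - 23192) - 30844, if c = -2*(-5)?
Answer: -108071/2 + √115/10 ≈ -54034.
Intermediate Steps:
c = 10
B(O, l) = 9/(-5 + √(10 + O))
(B(105, -9) - 23192) - 30844 = (9/(-5 + √(10 + 105)) - 23192) - 30844 = (9/(-5 + √115) - 23192) - 30844 = (-23192 + 9/(-5 + √115)) - 30844 = -54036 + 9/(-5 + √115)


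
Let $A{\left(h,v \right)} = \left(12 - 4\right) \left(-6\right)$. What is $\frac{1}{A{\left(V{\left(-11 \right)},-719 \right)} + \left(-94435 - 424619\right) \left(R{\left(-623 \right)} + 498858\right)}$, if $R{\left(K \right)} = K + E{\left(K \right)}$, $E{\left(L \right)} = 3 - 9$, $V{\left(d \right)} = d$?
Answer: $- \frac{1}{258607755414} \approx -3.8669 \cdot 10^{-12}$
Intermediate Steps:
$A{\left(h,v \right)} = -48$ ($A{\left(h,v \right)} = 8 \left(-6\right) = -48$)
$E{\left(L \right)} = -6$
$R{\left(K \right)} = -6 + K$ ($R{\left(K \right)} = K - 6 = -6 + K$)
$\frac{1}{A{\left(V{\left(-11 \right)},-719 \right)} + \left(-94435 - 424619\right) \left(R{\left(-623 \right)} + 498858\right)} = \frac{1}{-48 + \left(-94435 - 424619\right) \left(\left(-6 - 623\right) + 498858\right)} = \frac{1}{-48 - 519054 \left(-629 + 498858\right)} = \frac{1}{-48 - 258607755366} = \frac{1}{-258607755414} = - \frac{1}{258607755414}$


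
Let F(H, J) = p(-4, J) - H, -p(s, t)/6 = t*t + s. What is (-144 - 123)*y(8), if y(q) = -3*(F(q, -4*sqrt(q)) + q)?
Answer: -595944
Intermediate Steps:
p(s, t) = -6*s - 6*t**2 (p(s, t) = -6*(t*t + s) = -6*(t**2 + s) = -6*(s + t**2) = -6*s - 6*t**2)
F(H, J) = 24 - H - 6*J**2 (F(H, J) = (-6*(-4) - 6*J**2) - H = (24 - 6*J**2) - H = 24 - H - 6*J**2)
y(q) = -72 + 288*q (y(q) = -3*((24 - q - 6*16*q) + q) = -3*((24 - q - 96*q) + q) = -3*((24 - 97*q) + q) = -3*(24 - 96*q) = -72 + 288*q)
(-144 - 123)*y(8) = (-144 - 123)*(-72 + 288*8) = -267*(-72 + 2304) = -267*2232 = -595944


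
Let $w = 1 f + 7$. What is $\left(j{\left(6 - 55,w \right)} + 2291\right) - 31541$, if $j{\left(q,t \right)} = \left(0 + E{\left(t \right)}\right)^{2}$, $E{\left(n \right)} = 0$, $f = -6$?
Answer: $-29250$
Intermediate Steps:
$w = 1$ ($w = 1 \left(-6\right) + 7 = -6 + 7 = 1$)
$j{\left(q,t \right)} = 0$ ($j{\left(q,t \right)} = \left(0 + 0\right)^{2} = 0^{2} = 0$)
$\left(j{\left(6 - 55,w \right)} + 2291\right) - 31541 = \left(0 + 2291\right) - 31541 = 2291 - 31541 = -29250$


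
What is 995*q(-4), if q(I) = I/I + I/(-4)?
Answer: 1990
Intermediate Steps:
q(I) = 1 - I/4 (q(I) = 1 + I*(-¼) = 1 - I/4)
995*q(-4) = 995*(1 - ¼*(-4)) = 995*(1 + 1) = 995*2 = 1990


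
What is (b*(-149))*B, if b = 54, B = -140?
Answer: 1126440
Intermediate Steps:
(b*(-149))*B = (54*(-149))*(-140) = -8046*(-140) = 1126440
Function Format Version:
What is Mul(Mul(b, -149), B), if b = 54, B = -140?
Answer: 1126440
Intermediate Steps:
Mul(Mul(b, -149), B) = Mul(Mul(54, -149), -140) = Mul(-8046, -140) = 1126440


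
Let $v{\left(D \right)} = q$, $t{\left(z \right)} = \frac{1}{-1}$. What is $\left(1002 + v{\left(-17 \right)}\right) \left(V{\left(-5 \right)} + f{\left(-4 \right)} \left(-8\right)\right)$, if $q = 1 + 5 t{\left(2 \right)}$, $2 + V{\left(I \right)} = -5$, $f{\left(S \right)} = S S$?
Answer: $-134730$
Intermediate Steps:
$t{\left(z \right)} = -1$
$f{\left(S \right)} = S^{2}$
$V{\left(I \right)} = -7$ ($V{\left(I \right)} = -2 - 5 = -7$)
$q = -4$ ($q = 1 + 5 \left(-1\right) = 1 - 5 = -4$)
$v{\left(D \right)} = -4$
$\left(1002 + v{\left(-17 \right)}\right) \left(V{\left(-5 \right)} + f{\left(-4 \right)} \left(-8\right)\right) = \left(1002 - 4\right) \left(-7 + \left(-4\right)^{2} \left(-8\right)\right) = 998 \left(-7 + 16 \left(-8\right)\right) = 998 \left(-7 - 128\right) = 998 \left(-135\right) = -134730$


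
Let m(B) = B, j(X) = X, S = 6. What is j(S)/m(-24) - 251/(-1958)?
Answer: -477/3916 ≈ -0.12181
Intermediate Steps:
j(S)/m(-24) - 251/(-1958) = 6/(-24) - 251/(-1958) = 6*(-1/24) - 251*(-1/1958) = -¼ + 251/1958 = -477/3916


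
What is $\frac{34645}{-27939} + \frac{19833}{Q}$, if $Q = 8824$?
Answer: $\frac{248406707}{246533736} \approx 1.0076$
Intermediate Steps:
$\frac{34645}{-27939} + \frac{19833}{Q} = \frac{34645}{-27939} + \frac{19833}{8824} = 34645 \left(- \frac{1}{27939}\right) + 19833 \cdot \frac{1}{8824} = - \frac{34645}{27939} + \frac{19833}{8824} = \frac{248406707}{246533736}$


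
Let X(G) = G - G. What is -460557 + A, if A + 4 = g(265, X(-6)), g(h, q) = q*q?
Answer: -460561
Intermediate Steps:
X(G) = 0
g(h, q) = q²
A = -4 (A = -4 + 0² = -4 + 0 = -4)
-460557 + A = -460557 - 4 = -460561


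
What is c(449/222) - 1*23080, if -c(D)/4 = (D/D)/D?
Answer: -10363808/449 ≈ -23082.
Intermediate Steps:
c(D) = -4/D (c(D) = -4*D/D/D = -4/D)
c(449/222) - 1*23080 = -4/(449/222) - 1*23080 = -4/(449*(1/222)) - 23080 = -4/449/222 - 23080 = -4*222/449 - 23080 = -888/449 - 23080 = -10363808/449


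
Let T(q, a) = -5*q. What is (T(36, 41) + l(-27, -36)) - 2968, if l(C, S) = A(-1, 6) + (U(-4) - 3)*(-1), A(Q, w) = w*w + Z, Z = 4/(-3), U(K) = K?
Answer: -9319/3 ≈ -3106.3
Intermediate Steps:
Z = -4/3 (Z = 4*(-⅓) = -4/3 ≈ -1.3333)
A(Q, w) = -4/3 + w² (A(Q, w) = w*w - 4/3 = w² - 4/3 = -4/3 + w²)
l(C, S) = 125/3 (l(C, S) = (-4/3 + 6²) + (-4 - 3)*(-1) = (-4/3 + 36) - 7*(-1) = 104/3 + 7 = 125/3)
(T(36, 41) + l(-27, -36)) - 2968 = (-5*36 + 125/3) - 2968 = (-180 + 125/3) - 2968 = -415/3 - 2968 = -9319/3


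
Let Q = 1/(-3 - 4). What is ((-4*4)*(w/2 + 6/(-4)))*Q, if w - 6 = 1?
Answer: 32/7 ≈ 4.5714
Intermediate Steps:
w = 7 (w = 6 + 1 = 7)
Q = -⅐ (Q = 1/(-7) = -⅐ ≈ -0.14286)
((-4*4)*(w/2 + 6/(-4)))*Q = ((-4*4)*(7/2 + 6/(-4)))*(-⅐) = -16*(7*(½) + 6*(-¼))*(-⅐) = -16*(7/2 - 3/2)*(-⅐) = -16*2*(-⅐) = -32*(-⅐) = 32/7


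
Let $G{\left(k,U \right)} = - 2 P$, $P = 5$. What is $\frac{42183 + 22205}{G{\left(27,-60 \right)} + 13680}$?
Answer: $\frac{32194}{6835} \approx 4.7102$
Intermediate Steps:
$G{\left(k,U \right)} = -10$ ($G{\left(k,U \right)} = \left(-2\right) 5 = -10$)
$\frac{42183 + 22205}{G{\left(27,-60 \right)} + 13680} = \frac{42183 + 22205}{-10 + 13680} = \frac{64388}{13670} = 64388 \cdot \frac{1}{13670} = \frac{32194}{6835}$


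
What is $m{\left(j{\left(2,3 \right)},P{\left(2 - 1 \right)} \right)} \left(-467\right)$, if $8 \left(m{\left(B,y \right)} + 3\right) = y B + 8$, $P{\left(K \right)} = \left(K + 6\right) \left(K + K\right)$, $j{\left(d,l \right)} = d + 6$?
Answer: $-5604$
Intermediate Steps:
$j{\left(d,l \right)} = 6 + d$
$P{\left(K \right)} = 2 K \left(6 + K\right)$ ($P{\left(K \right)} = \left(6 + K\right) 2 K = 2 K \left(6 + K\right)$)
$m{\left(B,y \right)} = -2 + \frac{B y}{8}$ ($m{\left(B,y \right)} = -3 + \frac{y B + 8}{8} = -3 + \frac{B y + 8}{8} = -3 + \frac{8 + B y}{8} = -3 + \left(1 + \frac{B y}{8}\right) = -2 + \frac{B y}{8}$)
$m{\left(j{\left(2,3 \right)},P{\left(2 - 1 \right)} \right)} \left(-467\right) = \left(-2 + \frac{\left(6 + 2\right) 2 \left(2 - 1\right) \left(6 + \left(2 - 1\right)\right)}{8}\right) \left(-467\right) = \left(-2 + \frac{1}{8} \cdot 8 \cdot 2 \cdot 1 \left(6 + 1\right)\right) \left(-467\right) = \left(-2 + \frac{1}{8} \cdot 8 \cdot 2 \cdot 1 \cdot 7\right) \left(-467\right) = \left(-2 + \frac{1}{8} \cdot 8 \cdot 14\right) \left(-467\right) = \left(-2 + 14\right) \left(-467\right) = 12 \left(-467\right) = -5604$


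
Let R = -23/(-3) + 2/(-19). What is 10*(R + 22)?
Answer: 16850/57 ≈ 295.61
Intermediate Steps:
R = 431/57 (R = -23*(-⅓) + 2*(-1/19) = 23/3 - 2/19 = 431/57 ≈ 7.5614)
10*(R + 22) = 10*(431/57 + 22) = 10*(1685/57) = 16850/57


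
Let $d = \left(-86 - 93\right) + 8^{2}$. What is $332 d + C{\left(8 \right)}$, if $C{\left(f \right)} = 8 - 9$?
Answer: $-38181$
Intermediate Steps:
$d = -115$ ($d = -179 + 64 = -115$)
$C{\left(f \right)} = -1$ ($C{\left(f \right)} = 8 - 9 = -1$)
$332 d + C{\left(8 \right)} = 332 \left(-115\right) - 1 = -38180 - 1 = -38181$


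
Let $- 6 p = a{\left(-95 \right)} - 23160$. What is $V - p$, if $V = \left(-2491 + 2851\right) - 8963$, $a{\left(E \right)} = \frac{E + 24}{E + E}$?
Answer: $- \frac{14207749}{1140} \approx -12463.0$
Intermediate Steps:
$a{\left(E \right)} = \frac{24 + E}{2 E}$
$p = \frac{4400329}{1140}$ ($p = - \frac{\frac{24 - 95}{2 \left(-95\right)} - 23160}{6} = - \frac{\frac{1}{2} \left(- \frac{1}{95}\right) \left(-71\right) - 23160}{6} = - \frac{\frac{71}{190} - 23160}{6} = \left(- \frac{1}{6}\right) \left(- \frac{4400329}{190}\right) = \frac{4400329}{1140} \approx 3859.9$)
$V = -8603$ ($V = 360 - 8963 = -8603$)
$V - p = -8603 - \frac{4400329}{1140} = - \frac{14207749}{1140}$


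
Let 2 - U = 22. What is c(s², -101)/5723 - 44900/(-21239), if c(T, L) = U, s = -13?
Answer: 256537920/121550797 ≈ 2.1105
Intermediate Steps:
U = -20 (U = 2 - 1*22 = 2 - 22 = -20)
c(T, L) = -20
c(s², -101)/5723 - 44900/(-21239) = -20/5723 - 44900/(-21239) = -20*1/5723 - 44900*(-1/21239) = -20/5723 + 44900/21239 = 256537920/121550797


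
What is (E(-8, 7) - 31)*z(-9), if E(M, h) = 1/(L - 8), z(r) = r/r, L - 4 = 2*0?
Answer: -125/4 ≈ -31.250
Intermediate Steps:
L = 4 (L = 4 + 2*0 = 4 + 0 = 4)
z(r) = 1
E(M, h) = -¼ (E(M, h) = 1/(4 - 8) = 1/(-4) = -¼)
(E(-8, 7) - 31)*z(-9) = (-¼ - 31)*1 = -125/4*1 = -125/4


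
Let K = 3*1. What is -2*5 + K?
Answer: -7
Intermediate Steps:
K = 3
-2*5 + K = -2*5 + 3 = -10 + 3 = -7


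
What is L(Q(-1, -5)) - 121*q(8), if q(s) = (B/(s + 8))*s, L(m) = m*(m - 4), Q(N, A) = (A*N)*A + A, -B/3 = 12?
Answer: 3198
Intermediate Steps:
B = -36 (B = -3*12 = -36)
Q(N, A) = A + N*A² (Q(N, A) = N*A² + A = A + N*A²)
L(m) = m*(-4 + m)
q(s) = -36*s/(8 + s) (q(s) = (-36/(s + 8))*s = (-36/(8 + s))*s = -36*s/(8 + s))
L(Q(-1, -5)) - 121*q(8) = (-5*(1 - 5*(-1)))*(-4 - 5*(1 - 5*(-1))) - (-4356)*8/(8 + 8) = (-5*(1 + 5))*(-4 - 5*(1 + 5)) - (-4356)*8/16 = (-5*6)*(-4 - 5*6) - (-4356)*8/16 = -30*(-4 - 30) - 121*(-18) = -30*(-34) + 2178 = 1020 + 2178 = 3198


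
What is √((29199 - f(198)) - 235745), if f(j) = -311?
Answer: 3*I*√22915 ≈ 454.13*I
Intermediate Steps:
√((29199 - f(198)) - 235745) = √((29199 - 1*(-311)) - 235745) = √((29199 + 311) - 235745) = √(29510 - 235745) = √(-206235) = 3*I*√22915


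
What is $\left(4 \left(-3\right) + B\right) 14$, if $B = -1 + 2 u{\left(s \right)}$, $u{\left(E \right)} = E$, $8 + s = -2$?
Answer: $-462$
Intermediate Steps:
$s = -10$ ($s = -8 - 2 = -10$)
$B = -21$ ($B = -1 + 2 \left(-10\right) = -1 - 20 = -21$)
$\left(4 \left(-3\right) + B\right) 14 = \left(4 \left(-3\right) - 21\right) 14 = \left(-12 - 21\right) 14 = \left(-33\right) 14 = -462$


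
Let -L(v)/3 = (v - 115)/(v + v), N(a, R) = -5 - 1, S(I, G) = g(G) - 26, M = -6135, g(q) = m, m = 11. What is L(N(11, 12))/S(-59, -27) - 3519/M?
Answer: 12713/4908 ≈ 2.5903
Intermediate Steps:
g(q) = 11
S(I, G) = -15 (S(I, G) = 11 - 26 = -15)
N(a, R) = -6
L(v) = -3*(-115 + v)/(2*v) (L(v) = -3*(v - 115)/(v + v) = -3*(-115 + v)/(2*v))
L(N(11, 12))/S(-59, -27) - 3519/M = ((3/2)*(115 - 1*(-6))/(-6))/(-15) - 3519/(-6135) = ((3/2)*(-⅙)*(115 + 6))*(-1/15) - 3519*(-1/6135) = ((3/2)*(-⅙)*121)*(-1/15) + 1173/2045 = -121/4*(-1/15) + 1173/2045 = 121/60 + 1173/2045 = 12713/4908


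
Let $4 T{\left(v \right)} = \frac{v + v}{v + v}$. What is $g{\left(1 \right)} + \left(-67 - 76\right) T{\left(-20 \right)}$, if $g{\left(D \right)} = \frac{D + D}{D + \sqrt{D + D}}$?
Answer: $- \frac{151}{4} + 2 \sqrt{2} \approx -34.922$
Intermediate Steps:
$T{\left(v \right)} = \frac{1}{4}$ ($T{\left(v \right)} = \frac{\left(v + v\right) \frac{1}{v + v}}{4} = \frac{2 v \frac{1}{2 v}}{4} = \frac{1}{4} \cdot 1 = \frac{1}{4}$)
$g{\left(D \right)} = \frac{2 D}{D + \sqrt{2} \sqrt{D}}$ ($g{\left(D \right)} = \frac{2 D}{D + \sqrt{2 D}} = \frac{2 D}{D + \sqrt{2} \sqrt{D}}$)
$g{\left(1 \right)} + \left(-67 - 76\right) T{\left(-20 \right)} = 2 \cdot 1 \frac{1}{1 + \sqrt{2} \sqrt{1}} + \left(-67 - 76\right) \frac{1}{4} = 2 \cdot 1 \frac{1}{1 + \sqrt{2} \cdot 1} - \frac{143}{4} = 2 \cdot 1 \frac{1}{1 + \sqrt{2}} - \frac{143}{4} = \frac{2}{1 + \sqrt{2}} - \frac{143}{4} = - \frac{143}{4} + \frac{2}{1 + \sqrt{2}}$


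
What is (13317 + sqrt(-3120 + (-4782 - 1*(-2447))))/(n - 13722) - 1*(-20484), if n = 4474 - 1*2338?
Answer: 79104769/3862 - I*sqrt(5455)/11586 ≈ 20483.0 - 0.0063748*I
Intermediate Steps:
n = 2136 (n = 4474 - 2338 = 2136)
(13317 + sqrt(-3120 + (-4782 - 1*(-2447))))/(n - 13722) - 1*(-20484) = (13317 + sqrt(-3120 + (-4782 - 1*(-2447))))/(2136 - 13722) - 1*(-20484) = (13317 + sqrt(-3120 + (-4782 + 2447)))/(-11586) + 20484 = (13317 + sqrt(-3120 - 2335))*(-1/11586) + 20484 = (13317 + sqrt(-5455))*(-1/11586) + 20484 = (13317 + I*sqrt(5455))*(-1/11586) + 20484 = (-4439/3862 - I*sqrt(5455)/11586) + 20484 = 79104769/3862 - I*sqrt(5455)/11586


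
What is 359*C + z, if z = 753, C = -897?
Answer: -321270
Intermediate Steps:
359*C + z = 359*(-897) + 753 = -322023 + 753 = -321270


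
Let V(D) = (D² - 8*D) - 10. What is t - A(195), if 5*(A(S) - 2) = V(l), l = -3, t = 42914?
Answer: 214537/5 ≈ 42907.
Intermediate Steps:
V(D) = -10 + D² - 8*D
A(S) = 33/5 (A(S) = 2 + (-10 + (-3)² - 8*(-3))/5 = 2 + (-10 + 9 + 24)/5 = 2 + (⅕)*23 = 2 + 23/5 = 33/5)
t - A(195) = 42914 - 1*33/5 = 42914 - 33/5 = 214537/5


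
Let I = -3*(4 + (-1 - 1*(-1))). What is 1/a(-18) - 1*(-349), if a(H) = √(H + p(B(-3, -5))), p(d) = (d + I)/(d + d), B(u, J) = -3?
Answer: 349 - I*√62/31 ≈ 349.0 - 0.254*I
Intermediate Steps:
I = -12 (I = -3*(4 + (-1 + 1)) = -3*(4 + 0) = -3*4 = -12)
p(d) = (-12 + d)/(2*d) (p(d) = (d - 12)/(d + d) = (-12 + d)/((2*d)) = (-12 + d)*(1/(2*d)) = (-12 + d)/(2*d))
a(H) = √(5/2 + H) (a(H) = √(H + (½)*(-12 - 3)/(-3)) = √(H + (½)*(-⅓)*(-15)) = √(H + 5/2) = √(5/2 + H))
1/a(-18) - 1*(-349) = 1/(√(10 + 4*(-18))/2) - 1*(-349) = 1/(√(10 - 72)/2) + 349 = 1/(√(-62)/2) + 349 = 1/((I*√62)/2) + 349 = 1/(I*√62/2) + 349 = -I*√62/31 + 349 = 349 - I*√62/31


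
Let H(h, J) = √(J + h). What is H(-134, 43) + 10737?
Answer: 10737 + I*√91 ≈ 10737.0 + 9.5394*I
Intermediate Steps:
H(-134, 43) + 10737 = √(43 - 134) + 10737 = √(-91) + 10737 = I*√91 + 10737 = 10737 + I*√91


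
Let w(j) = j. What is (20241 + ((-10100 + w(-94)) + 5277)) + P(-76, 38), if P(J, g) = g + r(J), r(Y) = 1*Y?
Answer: 15286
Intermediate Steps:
r(Y) = Y
P(J, g) = J + g (P(J, g) = g + J = J + g)
(20241 + ((-10100 + w(-94)) + 5277)) + P(-76, 38) = (20241 + ((-10100 - 94) + 5277)) + (-76 + 38) = (20241 + (-10194 + 5277)) - 38 = (20241 - 4917) - 38 = 15324 - 38 = 15286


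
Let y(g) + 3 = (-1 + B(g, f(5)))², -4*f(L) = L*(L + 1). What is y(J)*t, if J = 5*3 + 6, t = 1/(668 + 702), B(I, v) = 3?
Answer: 1/1370 ≈ 0.00072993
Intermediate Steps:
f(L) = -L*(1 + L)/4 (f(L) = -L*(L + 1)/4 = -L*(1 + L)/4)
t = 1/1370 ≈ 0.00072993
J = 21 (J = 15 + 6 = 21)
y(g) = 1 (y(g) = -3 + (-1 + 3)² = -3 + 2² = -3 + 4 = 1)
y(J)*t = 1*(1/1370) = 1/1370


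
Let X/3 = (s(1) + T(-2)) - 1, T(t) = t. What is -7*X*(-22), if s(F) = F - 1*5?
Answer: -3234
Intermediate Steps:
s(F) = -5 + F (s(F) = F - 5 = -5 + F)
X = -21 (X = 3*(((-5 + 1) - 2) - 1) = 3*((-4 - 2) - 1) = 3*(-6 - 1) = 3*(-7) = -21)
-7*X*(-22) = -7*(-21)*(-22) = 147*(-22) = -3234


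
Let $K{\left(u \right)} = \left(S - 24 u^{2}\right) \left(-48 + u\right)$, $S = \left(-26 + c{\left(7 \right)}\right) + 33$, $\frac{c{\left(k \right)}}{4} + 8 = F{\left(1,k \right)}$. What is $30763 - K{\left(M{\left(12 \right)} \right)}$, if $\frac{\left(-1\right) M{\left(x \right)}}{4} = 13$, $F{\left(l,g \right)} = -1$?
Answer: $-6461737$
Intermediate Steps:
$M{\left(x \right)} = -52$ ($M{\left(x \right)} = \left(-4\right) 13 = -52$)
$c{\left(k \right)} = -36$ ($c{\left(k \right)} = -32 + 4 \left(-1\right) = -32 - 4 = -36$)
$S = -29$ ($S = \left(-26 - 36\right) + 33 = -62 + 33 = -29$)
$K{\left(u \right)} = \left(-48 + u\right) \left(-29 - 24 u^{2}\right)$ ($K{\left(u \right)} = \left(-29 - 24 u^{2}\right) \left(-48 + u\right) = \left(-48 + u\right) \left(-29 - 24 u^{2}\right)$)
$30763 - K{\left(M{\left(12 \right)} \right)} = 30763 - \left(1392 - -1508 - 24 \left(-52\right)^{3} + 1152 \left(-52\right)^{2}\right) = 30763 - \left(1392 + 1508 - -3374592 + 1152 \cdot 2704\right) = 30763 - \left(1392 + 1508 + 3374592 + 3115008\right) = 30763 - 6492500 = -6461737$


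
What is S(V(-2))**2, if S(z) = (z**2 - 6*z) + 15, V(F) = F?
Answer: 961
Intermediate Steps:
S(z) = 15 + z**2 - 6*z
S(V(-2))**2 = (15 + (-2)**2 - 6*(-2))**2 = (15 + 4 + 12)**2 = 31**2 = 961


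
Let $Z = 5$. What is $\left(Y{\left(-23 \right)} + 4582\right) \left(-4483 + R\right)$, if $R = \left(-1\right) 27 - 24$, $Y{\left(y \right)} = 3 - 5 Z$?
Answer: $-20675040$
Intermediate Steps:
$Y{\left(y \right)} = -22$ ($Y{\left(y \right)} = 3 - 25 = -22$)
$R = -51$ ($R = -27 - 24 = -51$)
$\left(Y{\left(-23 \right)} + 4582\right) \left(-4483 + R\right) = \left(-22 + 4582\right) \left(-4483 - 51\right) = 4560 \left(-4534\right) = -20675040$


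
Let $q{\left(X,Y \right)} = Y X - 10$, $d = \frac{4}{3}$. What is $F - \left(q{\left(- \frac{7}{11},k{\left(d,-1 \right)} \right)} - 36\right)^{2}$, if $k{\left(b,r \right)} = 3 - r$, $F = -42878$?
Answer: $- \frac{5473394}{121} \approx -45235.0$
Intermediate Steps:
$d = \frac{4}{3}$ ($d = 4 \cdot \frac{1}{3} = \frac{4}{3} \approx 1.3333$)
$q{\left(X,Y \right)} = -10 + X Y$ ($q{\left(X,Y \right)} = X Y - 10 = -10 + X Y$)
$F - \left(q{\left(- \frac{7}{11},k{\left(d,-1 \right)} \right)} - 36\right)^{2} = -42878 - \left(\left(-10 + - \frac{7}{11} \left(3 - -1\right)\right) - 36\right)^{2} = -42878 - \left(\left(-10 + \left(-7\right) \frac{1}{11} \left(3 + 1\right)\right) - 36\right)^{2} = -42878 - \left(\left(-10 - \frac{28}{11}\right) - 36\right)^{2} = -42878 - \left(- \frac{138}{11} - 36\right)^{2} = -42878 - \left(- \frac{534}{11}\right)^{2} = -42878 - \frac{285156}{121} = - \frac{5473394}{121}$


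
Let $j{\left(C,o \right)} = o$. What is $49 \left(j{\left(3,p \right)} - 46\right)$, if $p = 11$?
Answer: $-1715$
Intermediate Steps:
$49 \left(j{\left(3,p \right)} - 46\right) = 49 \left(11 - 46\right) = 49 \left(-35\right) = -1715$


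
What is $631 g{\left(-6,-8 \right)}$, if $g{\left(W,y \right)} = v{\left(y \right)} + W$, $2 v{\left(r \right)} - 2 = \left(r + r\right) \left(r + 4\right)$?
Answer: $17037$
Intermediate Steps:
$v{\left(r \right)} = 1 + r \left(4 + r\right)$ ($v{\left(r \right)} = 1 + \frac{\left(r + r\right) \left(r + 4\right)}{2} = 1 + \frac{2 r \left(4 + r\right)}{2} = 1 + r \left(4 + r\right)$)
$g{\left(W,y \right)} = 1 + W + y^{2} + 4 y$ ($g{\left(W,y \right)} = \left(1 + y^{2} + 4 y\right) + W = 1 + W + y^{2} + 4 y$)
$631 g{\left(-6,-8 \right)} = 631 \left(1 - 6 + \left(-8\right)^{2} + 4 \left(-8\right)\right) = 631 \left(1 - 6 + 64 - 32\right) = 631 \cdot 27 = 17037$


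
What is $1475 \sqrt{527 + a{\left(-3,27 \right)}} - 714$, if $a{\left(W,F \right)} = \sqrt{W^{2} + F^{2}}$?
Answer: $-714 + 1475 \sqrt{527 + 3 \sqrt{82}} \approx 34009.0$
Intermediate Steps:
$a{\left(W,F \right)} = \sqrt{F^{2} + W^{2}}$
$1475 \sqrt{527 + a{\left(-3,27 \right)}} - 714 = 1475 \sqrt{527 + \sqrt{27^{2} + \left(-3\right)^{2}}} - 714 = 1475 \sqrt{527 + \sqrt{729 + 9}} - 714 = 1475 \sqrt{527 + \sqrt{738}} - 714 = 1475 \sqrt{527 + 3 \sqrt{82}} - 714 = -714 + 1475 \sqrt{527 + 3 \sqrt{82}}$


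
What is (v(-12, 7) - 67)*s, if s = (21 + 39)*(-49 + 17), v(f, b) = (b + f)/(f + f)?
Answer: 128240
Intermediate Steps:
v(f, b) = (b + f)/(2*f) (v(f, b) = (b + f)/((2*f)) = (b + f)*(1/(2*f)) = (b + f)/(2*f))
s = -1920 (s = 60*(-32) = -1920)
(v(-12, 7) - 67)*s = ((1/2)*(7 - 12)/(-12) - 67)*(-1920) = ((1/2)*(-1/12)*(-5) - 67)*(-1920) = (5/24 - 67)*(-1920) = -1603/24*(-1920) = 128240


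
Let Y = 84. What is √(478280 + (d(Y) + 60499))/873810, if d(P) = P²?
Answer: √545835/873810 ≈ 0.00084550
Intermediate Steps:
√(478280 + (d(Y) + 60499))/873810 = √(478280 + (84² + 60499))/873810 = √(478280 + (7056 + 60499))*(1/873810) = √(478280 + 67555)*(1/873810) = √545835*(1/873810) = √545835/873810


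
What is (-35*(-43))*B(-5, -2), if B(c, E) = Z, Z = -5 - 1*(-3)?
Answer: -3010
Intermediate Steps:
Z = -2 (Z = -5 + 3 = -2)
B(c, E) = -2
(-35*(-43))*B(-5, -2) = -35*(-43)*(-2) = 1505*(-2) = -3010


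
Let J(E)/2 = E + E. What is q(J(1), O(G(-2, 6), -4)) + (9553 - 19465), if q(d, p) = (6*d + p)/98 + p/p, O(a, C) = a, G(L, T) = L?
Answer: -485628/49 ≈ -9910.8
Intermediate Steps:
J(E) = 4*E (J(E) = 2*(E + E) = 2*(2*E) = 4*E)
q(d, p) = 1 + p/98 + 3*d/49 (q(d, p) = (p + 6*d)*(1/98) + 1 = (p/98 + 3*d/49) + 1 = 1 + p/98 + 3*d/49)
q(J(1), O(G(-2, 6), -4)) + (9553 - 19465) = (1 + (1/98)*(-2) + 3*(4*1)/49) + (9553 - 19465) = (1 - 1/49 + (3/49)*4) - 9912 = (1 - 1/49 + 12/49) - 9912 = 60/49 - 9912 = -485628/49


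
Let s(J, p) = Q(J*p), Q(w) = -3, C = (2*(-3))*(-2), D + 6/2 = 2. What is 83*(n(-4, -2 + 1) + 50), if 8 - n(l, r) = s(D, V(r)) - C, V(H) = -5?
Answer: 6059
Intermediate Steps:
D = -1 (D = -3 + 2 = -1)
C = 12 (C = -6*(-2) = 12)
s(J, p) = -3
n(l, r) = 23 (n(l, r) = 8 - (-3 - 1*12) = 8 - (-3 - 12) = 8 - 1*(-15) = 8 + 15 = 23)
83*(n(-4, -2 + 1) + 50) = 83*(23 + 50) = 83*73 = 6059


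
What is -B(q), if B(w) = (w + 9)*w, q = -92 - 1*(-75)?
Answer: -136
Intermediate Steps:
q = -17 (q = -92 + 75 = -17)
B(w) = w*(9 + w) (B(w) = (9 + w)*w = w*(9 + w))
-B(q) = -(-17)*(9 - 17) = -(-17)*(-8) = -1*136 = -136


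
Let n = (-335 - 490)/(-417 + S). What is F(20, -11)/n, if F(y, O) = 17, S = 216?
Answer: 1139/275 ≈ 4.1418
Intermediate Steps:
n = 275/67 (n = (-335 - 490)/(-417 + 216) = -825/(-201) = -825*(-1/201) = 275/67 ≈ 4.1045)
F(20, -11)/n = 17/(275/67) = 17*(67/275) = 1139/275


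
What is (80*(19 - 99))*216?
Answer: -1382400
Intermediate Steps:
(80*(19 - 99))*216 = (80*(-80))*216 = -6400*216 = -1382400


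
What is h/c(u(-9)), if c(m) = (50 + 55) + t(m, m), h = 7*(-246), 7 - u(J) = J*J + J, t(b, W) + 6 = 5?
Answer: -861/52 ≈ -16.558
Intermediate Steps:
t(b, W) = -1 (t(b, W) = -6 + 5 = -1)
u(J) = 7 - J - J² (u(J) = 7 - (J*J + J) = 7 - (J² + J) = 7 - (J + J²) = 7 + (-J - J²) = 7 - J - J²)
h = -1722
c(m) = 104 (c(m) = (50 + 55) - 1 = 105 - 1 = 104)
h/c(u(-9)) = -1722/104 = -1722*1/104 = -861/52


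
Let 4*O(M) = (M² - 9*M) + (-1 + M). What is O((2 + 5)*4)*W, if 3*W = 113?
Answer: 63167/12 ≈ 5263.9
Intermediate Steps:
O(M) = -¼ - 2*M + M²/4 (O(M) = ((M² - 9*M) + (-1 + M))/4 = (-1 + M² - 8*M)/4 = -¼ - 2*M + M²/4)
W = 113/3 (W = (⅓)*113 = 113/3 ≈ 37.667)
O((2 + 5)*4)*W = (-¼ - 2*(2 + 5)*4 + ((2 + 5)*4)²/4)*(113/3) = (-¼ - 14*4 + (7*4)²/4)*(113/3) = (-¼ - 2*28 + (¼)*28²)*(113/3) = (-¼ - 56 + (¼)*784)*(113/3) = (-¼ - 56 + 196)*(113/3) = (559/4)*(113/3) = 63167/12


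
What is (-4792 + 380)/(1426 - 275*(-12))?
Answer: -2206/2363 ≈ -0.93356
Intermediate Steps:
(-4792 + 380)/(1426 - 275*(-12)) = -4412/(1426 + 3300) = -4412/4726 = -4412*1/4726 = -2206/2363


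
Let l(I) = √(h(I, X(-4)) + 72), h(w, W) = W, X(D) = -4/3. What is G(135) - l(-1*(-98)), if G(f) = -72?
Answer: -72 - 2*√159/3 ≈ -80.406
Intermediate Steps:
X(D) = -4/3 (X(D) = -4*⅓ = -4/3)
l(I) = 2*√159/3 (l(I) = √(-4/3 + 72) = √(212/3) = 2*√159/3)
G(135) - l(-1*(-98)) = -72 - 2*√159/3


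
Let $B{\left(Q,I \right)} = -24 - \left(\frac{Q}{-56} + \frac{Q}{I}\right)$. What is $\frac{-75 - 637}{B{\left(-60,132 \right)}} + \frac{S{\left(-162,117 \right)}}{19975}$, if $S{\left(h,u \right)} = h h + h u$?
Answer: $\frac{26092414}{890885} \approx 29.288$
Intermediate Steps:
$B{\left(Q,I \right)} = -24 + \frac{Q}{56} - \frac{Q}{I}$ ($B{\left(Q,I \right)} = -24 - \left(Q \left(- \frac{1}{56}\right) + \frac{Q}{I}\right) = -24 - \left(- \frac{Q}{56} + \frac{Q}{I}\right) = -24 + \left(\frac{Q}{56} - \frac{Q}{I}\right) = -24 + \frac{Q}{56} - \frac{Q}{I}$)
$S{\left(h,u \right)} = h^{2} + h u$
$\frac{-75 - 637}{B{\left(-60,132 \right)}} + \frac{S{\left(-162,117 \right)}}{19975} = \frac{-75 - 637}{-24 + \frac{1}{56} \left(-60\right) - - \frac{60}{132}} + \frac{\left(-162\right) \left(-162 + 117\right)}{19975} = \frac{-75 - 637}{-24 - \frac{15}{14} - \left(-60\right) \frac{1}{132}} + \left(-162\right) \left(-45\right) \frac{1}{19975} = - \frac{712}{-24 - \frac{15}{14} + \frac{5}{11}} + 7290 \cdot \frac{1}{19975} = - \frac{712}{- \frac{3791}{154}} + \frac{1458}{3995} = \left(-712\right) \left(- \frac{154}{3791}\right) + \frac{1458}{3995} = \frac{109648}{3791} + \frac{1458}{3995} = \frac{26092414}{890885}$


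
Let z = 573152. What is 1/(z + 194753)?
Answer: 1/767905 ≈ 1.3022e-6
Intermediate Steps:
1/(z + 194753) = 1/(573152 + 194753) = 1/767905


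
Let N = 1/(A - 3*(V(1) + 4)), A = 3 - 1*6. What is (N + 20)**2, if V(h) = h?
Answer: 128881/324 ≈ 397.78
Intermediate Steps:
A = -3 (A = 3 - 6 = -3)
N = -1/18 (N = 1/(-3 - 3*(1 + 4)) = 1/(-3 - 3*5) = 1/(-3 - 15) = 1/(-18) = -1/18 ≈ -0.055556)
(N + 20)**2 = (-1/18 + 20)**2 = (359/18)**2 = 128881/324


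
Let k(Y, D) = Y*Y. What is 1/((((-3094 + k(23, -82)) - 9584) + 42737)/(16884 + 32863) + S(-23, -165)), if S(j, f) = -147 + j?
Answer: -49747/8426402 ≈ -0.0059037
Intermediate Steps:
k(Y, D) = Y²
1/((((-3094 + k(23, -82)) - 9584) + 42737)/(16884 + 32863) + S(-23, -165)) = 1/((((-3094 + 23²) - 9584) + 42737)/(16884 + 32863) + (-147 - 23)) = 1/((((-3094 + 529) - 9584) + 42737)/49747 - 170) = 1/(((-2565 - 9584) + 42737)*(1/49747) - 170) = 1/((-12149 + 42737)*(1/49747) - 170) = 1/(30588*(1/49747) - 170) = 1/(30588/49747 - 170) = 1/(-8426402/49747) = -49747/8426402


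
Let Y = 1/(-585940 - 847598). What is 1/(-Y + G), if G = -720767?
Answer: -1433538/1033246883645 ≈ -1.3874e-6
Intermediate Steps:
Y = -1/1433538 (Y = 1/(-1433538) = -1/1433538 ≈ -6.9758e-7)
1/(-Y + G) = 1/(-1*(-1/1433538) - 720767) = 1/(1/1433538 - 720767) = 1/(-1033246883645/1433538) = -1433538/1033246883645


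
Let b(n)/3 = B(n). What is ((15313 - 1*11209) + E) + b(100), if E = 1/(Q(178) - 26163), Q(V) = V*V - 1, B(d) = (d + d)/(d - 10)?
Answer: 7563627/1840 ≈ 4110.7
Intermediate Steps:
B(d) = 2*d/(-10 + d) (B(d) = (2*d)/(-10 + d) = 2*d/(-10 + d))
b(n) = 6*n/(-10 + n) (b(n) = 3*(2*n/(-10 + n)) = 6*n/(-10 + n))
Q(V) = -1 + V**2 (Q(V) = V**2 - 1 = -1 + V**2)
E = 1/5520 (E = 1/((-1 + 178**2) - 26163) = 1/((-1 + 31684) - 26163) = 1/(31683 - 26163) = 1/5520 ≈ 0.00018116)
((15313 - 1*11209) + E) + b(100) = ((15313 - 1*11209) + 1/5520) + 6*100/(-10 + 100) = ((15313 - 11209) + 1/5520) + 6*100/90 = (4104 + 1/5520) + 6*100*(1/90) = 22654081/5520 + 20/3 = 7563627/1840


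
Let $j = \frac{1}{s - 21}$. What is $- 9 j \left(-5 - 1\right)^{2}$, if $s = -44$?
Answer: $\frac{324}{65} \approx 4.9846$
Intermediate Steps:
$j = - \frac{1}{65}$ ($j = \frac{1}{-44 - 21} = \frac{1}{-65} = - \frac{1}{65} \approx -0.015385$)
$- 9 j \left(-5 - 1\right)^{2} = \left(-9\right) \left(- \frac{1}{65}\right) \left(-5 - 1\right)^{2} = \frac{9 \left(-6\right)^{2}}{65} = \frac{9}{65} \cdot 36 = \frac{324}{65}$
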